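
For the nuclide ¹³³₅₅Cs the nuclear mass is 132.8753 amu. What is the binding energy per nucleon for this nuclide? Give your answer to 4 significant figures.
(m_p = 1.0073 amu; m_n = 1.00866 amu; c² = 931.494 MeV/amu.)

8.416 MeV/nucleon

Total constituent mass: 55 × 1.0073 + 78 × 1.00866 = 134.07698 amu
The mass defect is 134.07698 − 132.8753 = 1.20168 amu.
Converting to energy: 1.20168 amu × 931.494 MeV/amu = 1119.36 MeV
BE/A = 1119.36 MeV / 133 = 8.416 MeV/nucleon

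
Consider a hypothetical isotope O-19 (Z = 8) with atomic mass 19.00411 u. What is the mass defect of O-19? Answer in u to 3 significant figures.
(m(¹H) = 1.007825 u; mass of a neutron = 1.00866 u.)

0.154 u

Z = 8, so N = A − Z = 19 − 8 = 11.
Mass of separated nucleons = 8(1.007825) + 11(1.00866) = 8.062600 + 11.09526 = 19.157860 u
Mass defect Δm = 19.157860 − 19.00411 = 0.153750 u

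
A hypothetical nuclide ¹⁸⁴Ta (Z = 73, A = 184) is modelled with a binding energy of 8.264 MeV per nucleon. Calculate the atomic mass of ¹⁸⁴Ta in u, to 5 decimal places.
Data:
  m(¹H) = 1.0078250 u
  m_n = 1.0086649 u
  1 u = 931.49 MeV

Total binding energy = 184 × 8.264 = 1520.576 MeV
Mass defect = 1520.576 MeV / (931.49 MeV/u) = 1.6324126 u
Constituent mass = 73(1.0078250) + 111(1.0086649) = 185.5330289 u
Atomic mass = 185.5330289 − 1.6324126 = 183.9006163 u ≈ 183.90062 u (to 5 decimal places)

183.90062 u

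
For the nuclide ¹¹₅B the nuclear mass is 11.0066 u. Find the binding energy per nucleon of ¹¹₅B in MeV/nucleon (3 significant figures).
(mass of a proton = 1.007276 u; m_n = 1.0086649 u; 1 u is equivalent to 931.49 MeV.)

Mass of separated nucleons = 5(1.007276) + 6(1.0086649) = 5.036380 + 6.0519894 = 11.0883694 u
Mass defect Δm = 11.0883694 − 11.0066 = 0.0817694 u
Converting to energy: 0.0817694 u × 931.49 MeV/u = 76.1674 MeV
BE/A = 76.1674 MeV / 11 = 6.924 MeV/nucleon

6.92 MeV/nucleon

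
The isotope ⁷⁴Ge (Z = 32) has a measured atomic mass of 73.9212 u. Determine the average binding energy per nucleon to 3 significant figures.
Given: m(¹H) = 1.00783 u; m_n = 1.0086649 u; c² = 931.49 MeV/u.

8.73 MeV/nucleon

The nucleus contains 32 protons and 74 − 32 = 42 neutrons.
Total constituent mass: 32 × 1.00783 + 42 × 1.0086649 = 74.6144858 u
The mass defect is 74.6144858 − 73.9212 = 0.6932858 u.
Binding energy = Δm·c² = 0.6932858 × 931.49 MeV/u = 645.789 MeV
BE/A = 645.789 MeV / 74 = 8.727 MeV/nucleon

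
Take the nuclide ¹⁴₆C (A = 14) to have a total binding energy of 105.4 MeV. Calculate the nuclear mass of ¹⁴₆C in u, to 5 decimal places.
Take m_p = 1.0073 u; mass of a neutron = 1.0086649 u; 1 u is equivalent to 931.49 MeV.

13.99997 u

Mass defect = 105.4 MeV / (931.49 MeV/u) = 0.1131520 u
Constituent mass = 6(1.0073) + 8(1.0086649) = 14.1131192 u
Nuclear mass = 14.1131192 − 0.1131520 = 13.9999672 u ≈ 13.99997 u (to 5 decimal places)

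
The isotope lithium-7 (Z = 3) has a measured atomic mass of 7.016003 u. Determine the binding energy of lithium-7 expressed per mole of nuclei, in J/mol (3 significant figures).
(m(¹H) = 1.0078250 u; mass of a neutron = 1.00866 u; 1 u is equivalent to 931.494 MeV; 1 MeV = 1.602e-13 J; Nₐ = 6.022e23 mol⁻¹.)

Z = 3, so N = A − Z = 7 − 3 = 4.
Σm = 3·m(¹H) + 4·m_n = 3.0234750 + 4.03464 = 7.0581150 u
The mass defect is 7.0581150 − 7.016003 = 0.0421120 u.
E_B = 0.0421120 × 931.494 = 39.2271 MeV
Per nucleus in joules: 39.2271 MeV × 1.602e-13 J/MeV = 6.2842e-12 J
Per mole: 6.2842e-12 J × 6.022e23 mol⁻¹ = 3.7843e+12 J/mol

3.78e+12 J/mol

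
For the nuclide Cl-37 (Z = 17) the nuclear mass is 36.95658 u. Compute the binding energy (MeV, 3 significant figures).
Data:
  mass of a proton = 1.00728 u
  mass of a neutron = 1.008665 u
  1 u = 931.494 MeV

Σm = 17·m_p + 20·m_n = 17.12376 + 20.173300 = 37.297060 u
Δm = 37.297060 − 36.95658 = 0.340480 u
Binding energy = Δm·c² = 0.340480 × 931.494 MeV/u = 317.155 MeV

317 MeV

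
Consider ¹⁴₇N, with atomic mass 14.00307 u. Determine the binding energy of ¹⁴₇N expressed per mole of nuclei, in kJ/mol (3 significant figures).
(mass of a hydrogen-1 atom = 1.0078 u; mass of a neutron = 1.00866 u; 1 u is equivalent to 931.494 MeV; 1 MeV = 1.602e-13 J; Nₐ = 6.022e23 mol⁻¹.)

1.01e+10 kJ/mol

Total constituent mass: 7 × 1.0078 + 7 × 1.00866 = 14.11522 u
The mass defect is 14.11522 − 14.00307 = 0.11215 u.
Converting to energy: 0.11215 u × 931.494 MeV/u = 104.467 MeV
Per nucleus in joules: 104.467 MeV × 1.602e-13 J/MeV = 1.6736e-11 J
Per mole: 1.6736e-11 J × 6.022e23 mol⁻¹ = 1.0078e+13 J/mol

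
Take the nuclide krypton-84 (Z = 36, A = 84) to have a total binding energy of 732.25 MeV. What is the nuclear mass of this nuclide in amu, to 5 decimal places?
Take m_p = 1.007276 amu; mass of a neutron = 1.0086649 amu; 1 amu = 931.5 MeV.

Mass defect = 732.25 MeV / (931.5 MeV/amu) = 0.7860977 amu
Constituent mass = 36(1.007276) + 48(1.0086649) = 84.6778512 amu
Nuclear mass = 84.6778512 − 0.7860977 = 83.8917535 amu ≈ 83.89175 amu (to 5 decimal places)

83.89175 amu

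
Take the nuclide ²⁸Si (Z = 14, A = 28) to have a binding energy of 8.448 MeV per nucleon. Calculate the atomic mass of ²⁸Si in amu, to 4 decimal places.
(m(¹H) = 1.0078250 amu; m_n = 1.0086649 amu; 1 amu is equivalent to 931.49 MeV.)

27.9769 amu

Total binding energy = 28 × 8.448 = 236.544 MeV
Mass defect = 236.544 MeV / (931.49 MeV/amu) = 0.253942 amu
Constituent mass = 14(1.0078250) + 14(1.0086649) = 28.2308586 amu
Atomic mass = 28.2308586 − 0.253942 = 27.9769166 amu ≈ 27.9769 amu (to 4 decimal places)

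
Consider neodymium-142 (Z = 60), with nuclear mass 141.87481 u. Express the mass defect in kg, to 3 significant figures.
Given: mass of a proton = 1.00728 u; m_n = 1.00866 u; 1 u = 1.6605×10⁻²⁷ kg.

2.11e-27 kg

The nucleus contains 60 protons and 142 − 60 = 82 neutrons.
Σm = 60·m_p + 82·m_n = 60.43680 + 82.71012 = 143.14692 u
The mass defect is 143.14692 − 141.87481 = 1.27211 u.
In SI units: 1.27211 u × 1.6605×10⁻²⁷ kg/u = 2.1123e-27 kg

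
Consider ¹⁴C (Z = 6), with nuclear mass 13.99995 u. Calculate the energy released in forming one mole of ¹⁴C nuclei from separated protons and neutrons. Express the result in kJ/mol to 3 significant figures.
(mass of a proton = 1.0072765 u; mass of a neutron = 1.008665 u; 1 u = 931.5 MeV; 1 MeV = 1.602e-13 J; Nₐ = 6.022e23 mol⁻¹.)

With 6 protons and 8 neutrons (A = 14):
Mass of separated nucleons = 6(1.0072765) + 8(1.008665) = 6.0436590 + 8.069320 = 14.1129790 u
Δm = 14.1129790 − 13.99995 = 0.1130290 u
Binding energy = Δm·c² = 0.1130290 × 931.5 MeV/u = 105.287 MeV
Per nucleus in joules: 105.287 MeV × 1.602e-13 J/MeV = 1.6867e-11 J
Per mole: 1.6867e-11 J × 6.022e23 mol⁻¹ = 1.0157e+13 J/mol

1.02e+10 kJ/mol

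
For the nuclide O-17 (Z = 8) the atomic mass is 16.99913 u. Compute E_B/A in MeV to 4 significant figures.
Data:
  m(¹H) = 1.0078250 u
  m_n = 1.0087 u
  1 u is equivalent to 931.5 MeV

Total constituent mass: 8 × 1.0078250 + 9 × 1.0087 = 17.1409000 u
Δm = 17.1409000 − 16.99913 = 0.1417700 u
Binding energy = Δm·c² = 0.1417700 × 931.5 MeV/u = 132.059 MeV
Dividing by A = 17 gives 7.768 MeV per nucleon.

7.768 MeV/nucleon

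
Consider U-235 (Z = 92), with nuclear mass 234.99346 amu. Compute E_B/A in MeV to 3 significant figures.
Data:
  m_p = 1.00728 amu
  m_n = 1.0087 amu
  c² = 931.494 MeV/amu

With 92 protons and 143 neutrons (A = 235):
Mass of separated nucleons = 92(1.00728) + 143(1.0087) = 92.66976 + 144.2441 = 236.91386 amu
The mass defect is 236.91386 − 234.99346 = 1.92040 amu.
Converting to energy: 1.92040 amu × 931.494 MeV/amu = 1788.84 MeV
BE/A = 1788.84 MeV / 235 = 7.612 MeV/nucleon

7.61 MeV/nucleon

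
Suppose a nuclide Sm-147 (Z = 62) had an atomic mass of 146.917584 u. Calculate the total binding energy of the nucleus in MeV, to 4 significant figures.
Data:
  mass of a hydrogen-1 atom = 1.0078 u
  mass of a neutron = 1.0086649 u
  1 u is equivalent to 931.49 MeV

Total constituent mass: 62 × 1.0078 + 85 × 1.0086649 = 148.2201165 u
Mass defect Δm = 148.2201165 − 146.917584 = 1.3025325 u
Binding energy = Δm·c² = 1.3025325 × 931.49 MeV/u = 1213.30 MeV

1213 MeV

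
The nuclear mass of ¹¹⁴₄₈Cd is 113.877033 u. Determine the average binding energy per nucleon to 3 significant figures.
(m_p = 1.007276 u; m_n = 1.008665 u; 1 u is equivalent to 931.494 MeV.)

With 48 protons and 66 neutrons (A = 114):
Σm = 48·m_p + 66·m_n = 48.349248 + 66.571890 = 114.921138 u
The mass defect is 114.921138 − 113.877033 = 1.044105 u.
E_B = 1.044105 × 931.494 = 972.578 MeV
Dividing by A = 114 gives 8.531 MeV per nucleon.

8.53 MeV/nucleon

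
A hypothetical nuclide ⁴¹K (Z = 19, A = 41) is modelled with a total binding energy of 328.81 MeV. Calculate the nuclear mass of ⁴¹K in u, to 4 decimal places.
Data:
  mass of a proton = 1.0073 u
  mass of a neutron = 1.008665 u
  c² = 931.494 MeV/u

Mass defect = 328.81 MeV / (931.494 MeV/u) = 0.352992 u
Constituent mass = 19(1.0073) + 22(1.008665) = 41.329330 u
Nuclear mass = 41.329330 − 0.352992 = 40.976338 u ≈ 40.9763 u (to 4 decimal places)

40.9763 u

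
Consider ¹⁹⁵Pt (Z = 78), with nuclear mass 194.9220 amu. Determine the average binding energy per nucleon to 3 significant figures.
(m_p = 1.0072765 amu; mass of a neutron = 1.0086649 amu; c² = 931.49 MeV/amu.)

7.93 MeV/nucleon

With 78 protons and 117 neutrons (A = 195):
Total constituent mass: 78 × 1.0072765 + 117 × 1.0086649 = 196.5813603 amu
Δm = 196.5813603 − 194.9220 = 1.6593603 amu
E_B = 1.6593603 × 931.49 = 1545.68 MeV
Per nucleon: 1545.68 / 195 = 7.927 MeV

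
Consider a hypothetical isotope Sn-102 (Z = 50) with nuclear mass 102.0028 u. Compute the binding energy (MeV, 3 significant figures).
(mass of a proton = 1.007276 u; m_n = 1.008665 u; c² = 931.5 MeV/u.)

756 MeV

With 50 protons and 52 neutrons (A = 102):
Σm = 50·m_p + 52·m_n = 50.363800 + 52.450580 = 102.814380 u
The mass defect is 102.814380 − 102.0028 = 0.811580 u.
E_B = 0.811580 × 931.5 = 755.987 MeV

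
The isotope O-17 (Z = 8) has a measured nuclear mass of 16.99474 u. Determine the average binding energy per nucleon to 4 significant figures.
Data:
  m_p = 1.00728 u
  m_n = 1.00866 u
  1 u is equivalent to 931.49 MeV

Total constituent mass: 8 × 1.00728 + 9 × 1.00866 = 17.13618 u
Δm = 17.13618 − 16.99474 = 0.14144 u
Converting to energy: 0.14144 u × 931.49 MeV/u = 131.750 MeV
BE/A = 131.750 MeV / 17 = 7.750 MeV/nucleon

7.750 MeV/nucleon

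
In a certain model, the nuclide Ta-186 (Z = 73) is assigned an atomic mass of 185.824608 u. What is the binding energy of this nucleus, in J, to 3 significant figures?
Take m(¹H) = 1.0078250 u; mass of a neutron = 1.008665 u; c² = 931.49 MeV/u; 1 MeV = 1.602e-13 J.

The nucleus contains 73 protons and 186 − 73 = 113 neutrons.
Σm = 73·m(¹H) + 113·m_n = 73.5712250 + 113.979145 = 187.5503700 u
Mass defect Δm = 187.5503700 − 185.824608 = 1.7257620 u
Converting to energy: 1.7257620 u × 931.49 MeV/u = 1607.53 MeV
In joules: 1607.53 MeV × 1.602e-13 J/MeV = 2.5753e-10 J

2.58e-10 J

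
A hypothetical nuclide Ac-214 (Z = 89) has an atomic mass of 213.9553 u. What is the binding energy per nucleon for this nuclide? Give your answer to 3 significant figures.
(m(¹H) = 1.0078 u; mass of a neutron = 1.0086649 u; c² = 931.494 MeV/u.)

Mass of separated nucleons = 89(1.0078) + 125(1.0086649) = 89.6942 + 126.0831125 = 215.7773125 u
Mass defect Δm = 215.7773125 − 213.9553 = 1.8220125 u
E_B = 1.8220125 × 931.494 = 1697.19 MeV
BE/A = 1697.19 MeV / 214 = 7.931 MeV/nucleon

7.93 MeV/nucleon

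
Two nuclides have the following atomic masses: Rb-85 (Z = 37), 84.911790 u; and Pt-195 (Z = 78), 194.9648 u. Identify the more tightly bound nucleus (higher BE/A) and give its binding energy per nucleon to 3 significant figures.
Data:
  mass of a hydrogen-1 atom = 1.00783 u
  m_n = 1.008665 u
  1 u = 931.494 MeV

Rb-85: Σm = 37(1.00783) + 48(1.008665) = 85.705630 u; Δm = 0.793840 u; E_B = 739.457 MeV; E_B/A = 8.699 MeV
Pt-195: Σm = 78(1.00783) + 117(1.008665) = 196.624545 u; Δm = 1.659745 u; E_B = 1546.0 MeV; E_B/A = 7.928 MeV
Rb-85 has the higher binding energy per nucleon, so it is the more tightly bound nucleus.

Rb-85; 8.70 MeV/nucleon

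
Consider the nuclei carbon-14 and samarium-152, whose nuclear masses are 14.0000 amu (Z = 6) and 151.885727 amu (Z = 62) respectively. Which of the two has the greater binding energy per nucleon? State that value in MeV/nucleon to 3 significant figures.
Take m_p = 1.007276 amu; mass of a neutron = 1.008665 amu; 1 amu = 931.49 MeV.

carbon-14: Σm = 6(1.007276) + 8(1.008665) = 14.112976 amu; Δm = 0.112976 amu; E_B = 105.24 MeV; E_B/A = 7.517 MeV
samarium-152: Σm = 62(1.007276) + 90(1.008665) = 153.230962 amu; Δm = 1.345235 amu; E_B = 1253.1 MeV; E_B/A = 8.244 MeV
samarium-152 has the higher binding energy per nucleon, so it is the more tightly bound nucleus.

samarium-152; 8.24 MeV/nucleon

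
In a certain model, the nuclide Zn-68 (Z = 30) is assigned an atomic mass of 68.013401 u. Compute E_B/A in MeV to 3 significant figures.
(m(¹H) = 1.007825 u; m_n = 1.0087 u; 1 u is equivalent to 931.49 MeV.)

7.56 MeV/nucleon

With 30 protons and 38 neutrons (A = 68):
Total constituent mass: 30 × 1.007825 + 38 × 1.0087 = 68.565350 u
Mass defect Δm = 68.565350 − 68.013401 = 0.551949 u
Converting to energy: 0.551949 u × 931.49 MeV/u = 514.135 MeV
BE/A = 514.135 MeV / 68 = 7.561 MeV/nucleon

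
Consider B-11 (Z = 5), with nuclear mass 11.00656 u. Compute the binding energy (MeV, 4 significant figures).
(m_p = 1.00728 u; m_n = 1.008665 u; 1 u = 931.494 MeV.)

With 5 protons and 6 neutrons (A = 11):
Mass of separated nucleons = 5(1.00728) + 6(1.008665) = 5.03640 + 6.051990 = 11.088390 u
Mass defect Δm = 11.088390 − 11.00656 = 0.081830 u
E_B = 0.081830 × 931.494 = 76.2242 MeV

76.22 MeV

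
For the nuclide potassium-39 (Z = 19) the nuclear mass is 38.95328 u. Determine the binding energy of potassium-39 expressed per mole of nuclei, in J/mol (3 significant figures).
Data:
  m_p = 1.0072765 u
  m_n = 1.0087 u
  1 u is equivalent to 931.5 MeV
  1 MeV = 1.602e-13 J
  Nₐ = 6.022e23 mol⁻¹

With 19 protons and 20 neutrons (A = 39):
Total constituent mass: 19 × 1.0072765 + 20 × 1.0087 = 39.3122535 u
Mass defect Δm = 39.3122535 − 38.95328 = 0.3589735 u
Converting to energy: 0.3589735 u × 931.5 MeV/u = 334.384 MeV
Per nucleus in joules: 334.384 MeV × 1.602e-13 J/MeV = 5.3568e-11 J
Per mole: 5.3568e-11 J × 6.022e23 mol⁻¹ = 3.2259e+13 J/mol

3.23e+13 J/mol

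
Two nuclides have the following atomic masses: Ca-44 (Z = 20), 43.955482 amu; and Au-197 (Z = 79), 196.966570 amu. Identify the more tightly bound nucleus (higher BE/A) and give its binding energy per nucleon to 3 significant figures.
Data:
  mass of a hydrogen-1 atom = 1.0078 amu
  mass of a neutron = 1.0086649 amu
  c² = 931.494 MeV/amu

Ca-44; 8.65 MeV/nucleon

Ca-44: Σm = 20(1.0078) + 24(1.0086649) = 44.3639576 amu; Δm = 0.4084756 amu; E_B = 380.49 MeV; E_B/A = 8.648 MeV
Au-197: Σm = 79(1.0078) + 118(1.0086649) = 198.6386582 amu; Δm = 1.6720882 amu; E_B = 1557.5 MeV; E_B/A = 7.906 MeV
Ca-44 has the higher binding energy per nucleon, so it is the more tightly bound nucleus.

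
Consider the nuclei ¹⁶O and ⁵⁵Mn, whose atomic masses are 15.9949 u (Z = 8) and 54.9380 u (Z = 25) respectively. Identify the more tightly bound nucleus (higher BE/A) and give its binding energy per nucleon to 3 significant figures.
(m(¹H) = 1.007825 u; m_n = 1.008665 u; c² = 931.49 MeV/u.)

¹⁶O: Σm = 8(1.007825) + 8(1.008665) = 16.131920 u; Δm = 0.137020 u; E_B = 127.63 MeV; E_B/A = 7.977 MeV
⁵⁵Mn: Σm = 25(1.007825) + 30(1.008665) = 55.455575 u; Δm = 0.517575 u; E_B = 482.12 MeV; E_B/A = 8.766 MeV
⁵⁵Mn has the higher binding energy per nucleon, so it is the more tightly bound nucleus.

⁵⁵Mn; 8.77 MeV/nucleon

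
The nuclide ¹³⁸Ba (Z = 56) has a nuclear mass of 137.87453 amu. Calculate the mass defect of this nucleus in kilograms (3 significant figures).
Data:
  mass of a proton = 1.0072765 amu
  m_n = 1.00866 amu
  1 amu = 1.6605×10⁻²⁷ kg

With 56 protons and 82 neutrons (A = 138):
Σm = 56·m_p + 82·m_n = 56.4074840 + 82.71012 = 139.1176040 amu
Mass defect Δm = 139.1176040 − 137.87453 = 1.2430740 amu
In SI units: 1.2430740 amu × 1.6605×10⁻²⁷ kg/amu = 2.0641e-27 kg

2.06e-27 kg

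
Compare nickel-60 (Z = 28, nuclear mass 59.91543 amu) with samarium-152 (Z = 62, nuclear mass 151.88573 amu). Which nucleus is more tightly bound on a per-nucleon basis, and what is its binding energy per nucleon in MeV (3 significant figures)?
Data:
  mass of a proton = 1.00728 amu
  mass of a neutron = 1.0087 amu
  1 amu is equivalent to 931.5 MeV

nickel-60; 8.80 MeV/nucleon

nickel-60: Σm = 28(1.00728) + 32(1.0087) = 60.48224 amu; Δm = 0.56681 amu; E_B = 527.98 MeV; E_B/A = 8.800 MeV
samarium-152: Σm = 62(1.00728) + 90(1.0087) = 153.23436 amu; Δm = 1.34863 amu; E_B = 1256.25 MeV; E_B/A = 8.2648 MeV
nickel-60 has the higher binding energy per nucleon, so it is the more tightly bound nucleus.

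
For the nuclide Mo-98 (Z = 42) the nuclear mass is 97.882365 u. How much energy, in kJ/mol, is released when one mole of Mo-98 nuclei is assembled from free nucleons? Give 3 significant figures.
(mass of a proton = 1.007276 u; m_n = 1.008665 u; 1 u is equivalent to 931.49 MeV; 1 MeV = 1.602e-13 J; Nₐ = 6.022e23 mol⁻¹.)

Σm = 42·m_p + 56·m_n = 42.305592 + 56.485240 = 98.790832 u
Δm = 98.790832 − 97.882365 = 0.908467 u
Binding energy = Δm·c² = 0.908467 × 931.49 MeV/u = 846.228 MeV
Per nucleus in joules: 846.228 MeV × 1.602e-13 J/MeV = 1.3557e-10 J
Per mole: 1.3557e-10 J × 6.022e23 mol⁻¹ = 8.1640e+13 J/mol

8.16e+10 kJ/mol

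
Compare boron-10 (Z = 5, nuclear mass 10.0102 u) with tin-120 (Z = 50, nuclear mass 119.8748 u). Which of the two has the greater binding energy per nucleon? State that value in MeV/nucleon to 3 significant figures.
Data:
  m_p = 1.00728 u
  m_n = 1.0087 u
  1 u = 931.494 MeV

tin-120; 8.52 MeV/nucleon

boron-10: Σm = 5(1.00728) + 5(1.0087) = 10.07990 u; Δm = 0.06970 u; E_B = 64.925 MeV; E_B/A = 6.493 MeV
tin-120: Σm = 50(1.00728) + 70(1.0087) = 120.97300 u; Δm = 1.09820 u; E_B = 1022.967 MeV; E_B/A = 8.5247 MeV
tin-120 has the higher binding energy per nucleon, so it is the more tightly bound nucleus.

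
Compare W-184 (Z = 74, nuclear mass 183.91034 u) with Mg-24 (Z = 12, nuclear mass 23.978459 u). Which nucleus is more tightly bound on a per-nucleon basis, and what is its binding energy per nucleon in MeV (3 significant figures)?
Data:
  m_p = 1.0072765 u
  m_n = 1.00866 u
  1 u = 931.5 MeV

W-184: Σm = 74(1.0072765) + 110(1.00866) = 185.4910610 u; Δm = 1.5807210 u; E_B = 1472.4 MeV; E_B/A = 8.002 MeV
Mg-24: Σm = 12(1.0072765) + 12(1.00866) = 24.1912380 u; Δm = 0.2127790 u; E_B = 198.20 MeV; E_B/A = 8.258 MeV
Mg-24 has the higher binding energy per nucleon, so it is the more tightly bound nucleus.

Mg-24; 8.26 MeV/nucleon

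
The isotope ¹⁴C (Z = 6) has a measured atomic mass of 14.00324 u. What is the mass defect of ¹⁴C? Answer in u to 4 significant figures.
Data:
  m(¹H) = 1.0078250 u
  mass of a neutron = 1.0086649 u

0.1130 u

Mass of separated nucleons = 6(1.0078250) + 8(1.0086649) = 6.0469500 + 8.0693192 = 14.1162692 u
Δm = 14.1162692 − 14.00324 = 0.1130292 u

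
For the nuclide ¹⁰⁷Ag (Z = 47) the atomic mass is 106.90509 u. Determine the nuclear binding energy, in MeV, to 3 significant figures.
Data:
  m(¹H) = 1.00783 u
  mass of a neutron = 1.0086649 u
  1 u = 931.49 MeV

The nucleus contains 47 protons and 107 − 47 = 60 neutrons.
Σm = 47·m(¹H) + 60·m_n = 47.36801 + 60.5198940 = 107.8879040 u
Δm = 107.8879040 − 106.90509 = 0.9828140 u
Converting to energy: 0.9828140 u × 931.49 MeV/u = 915.481 MeV

915 MeV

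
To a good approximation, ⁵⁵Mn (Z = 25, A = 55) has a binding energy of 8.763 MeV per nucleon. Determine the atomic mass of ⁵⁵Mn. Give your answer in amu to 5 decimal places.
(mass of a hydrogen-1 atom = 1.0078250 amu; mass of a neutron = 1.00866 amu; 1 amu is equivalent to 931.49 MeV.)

Total binding energy = 55 × 8.763 = 481.965 MeV
Mass defect = 481.965 MeV / (931.49 MeV/amu) = 0.5174130 amu
Constituent mass = 25(1.0078250) + 30(1.00866) = 55.4554250 amu
Atomic mass = 55.4554250 − 0.5174130 = 54.9380120 amu ≈ 54.93801 amu (to 5 decimal places)

54.93801 amu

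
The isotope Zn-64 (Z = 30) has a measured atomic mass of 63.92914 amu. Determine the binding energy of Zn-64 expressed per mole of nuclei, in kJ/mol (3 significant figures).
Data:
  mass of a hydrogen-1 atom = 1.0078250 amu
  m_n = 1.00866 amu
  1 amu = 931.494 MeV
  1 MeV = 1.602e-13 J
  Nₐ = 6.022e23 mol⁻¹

5.39e+10 kJ/mol

Σm = 30·m(¹H) + 34·m_n = 30.2347500 + 34.29444 = 64.5291900 amu
The mass defect is 64.5291900 − 63.92914 = 0.6000500 amu.
Binding energy = Δm·c² = 0.6000500 × 931.494 MeV/amu = 558.943 MeV
Per nucleus in joules: 558.943 MeV × 1.602e-13 J/MeV = 8.9543e-11 J
Per mole: 8.9543e-11 J × 6.022e23 mol⁻¹ = 5.3923e+13 J/mol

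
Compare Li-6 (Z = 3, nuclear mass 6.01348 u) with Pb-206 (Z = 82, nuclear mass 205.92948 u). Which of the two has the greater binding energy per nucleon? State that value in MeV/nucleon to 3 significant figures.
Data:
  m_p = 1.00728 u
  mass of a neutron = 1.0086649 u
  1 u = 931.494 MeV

Pb-206; 7.88 MeV/nucleon

Li-6: Σm = 3(1.00728) + 3(1.0086649) = 6.0478347 u; Δm = 0.0343547 u; E_B = 32.001 MeV; E_B/A = 5.334 MeV
Pb-206: Σm = 82(1.00728) + 124(1.0086649) = 207.6714076 u; Δm = 1.7419276 u; E_B = 1622.6 MeV; E_B/A = 7.877 MeV
Pb-206 has the higher binding energy per nucleon, so it is the more tightly bound nucleus.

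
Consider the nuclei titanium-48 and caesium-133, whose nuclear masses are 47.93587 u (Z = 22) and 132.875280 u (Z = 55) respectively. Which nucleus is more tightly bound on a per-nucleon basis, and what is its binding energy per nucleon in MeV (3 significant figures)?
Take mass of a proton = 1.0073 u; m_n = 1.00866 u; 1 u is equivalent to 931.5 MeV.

titanium-48; 8.73 MeV/nucleon

titanium-48: Σm = 22(1.0073) + 26(1.00866) = 48.38576 u; Δm = 0.44989 u; E_B = 419.07 MeV; E_B/A = 8.731 MeV
caesium-133: Σm = 55(1.0073) + 78(1.00866) = 134.07698 u; Δm = 1.201700 u; E_B = 1119.38 MeV; E_B/A = 8.416 MeV
titanium-48 has the higher binding energy per nucleon, so it is the more tightly bound nucleus.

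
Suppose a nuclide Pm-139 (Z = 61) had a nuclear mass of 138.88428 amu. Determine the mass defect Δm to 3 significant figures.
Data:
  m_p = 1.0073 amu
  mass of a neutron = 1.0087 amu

With 61 protons and 78 neutrons (A = 139):
Mass of separated nucleons = 61(1.0073) + 78(1.0087) = 61.4453 + 78.6786 = 140.1239 amu
The mass defect is 140.1239 − 138.88428 = 1.23962 amu.

1.24 amu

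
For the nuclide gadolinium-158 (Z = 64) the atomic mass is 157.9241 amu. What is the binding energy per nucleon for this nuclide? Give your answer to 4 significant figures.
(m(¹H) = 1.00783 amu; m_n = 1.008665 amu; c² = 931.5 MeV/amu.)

With 64 protons and 94 neutrons (A = 158):
Mass of separated nucleons = 64(1.00783) + 94(1.008665) = 64.50112 + 94.814510 = 159.315630 amu
Δm = 159.315630 − 157.9241 = 1.391530 amu
E_B = 1.391530 × 931.5 = 1296.21 MeV
Per nucleon: 1296.21 / 158 = 8.204 MeV

8.204 MeV/nucleon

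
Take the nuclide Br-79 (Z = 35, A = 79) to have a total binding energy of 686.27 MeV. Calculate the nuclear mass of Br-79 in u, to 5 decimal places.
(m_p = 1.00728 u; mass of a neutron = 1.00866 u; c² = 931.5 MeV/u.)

78.89910 u

Mass defect = 686.27 MeV / (931.5 MeV/u) = 0.7367364 u
Constituent mass = 35(1.00728) + 44(1.00866) = 79.63584 u
Nuclear mass = 79.63584 − 0.7367364 = 78.8991036 u ≈ 78.89910 u (to 5 decimal places)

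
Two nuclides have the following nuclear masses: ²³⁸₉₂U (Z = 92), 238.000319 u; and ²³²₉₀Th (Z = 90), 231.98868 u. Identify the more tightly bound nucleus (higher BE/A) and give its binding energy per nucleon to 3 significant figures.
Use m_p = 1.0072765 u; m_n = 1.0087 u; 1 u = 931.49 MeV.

²³⁸₉₂U: Σm = 92(1.0072765) + 146(1.0087) = 239.9396380 u; Δm = 1.9393190 u; E_B = 1806.5 MeV; E_B/A = 7.590 MeV
²³²₉₀Th: Σm = 90(1.0072765) + 142(1.0087) = 233.8902850 u; Δm = 1.9016050 u; E_B = 1771.3 MeV; E_B/A = 7.635 MeV
²³²₉₀Th has the higher binding energy per nucleon, so it is the more tightly bound nucleus.

²³²₉₀Th; 7.64 MeV/nucleon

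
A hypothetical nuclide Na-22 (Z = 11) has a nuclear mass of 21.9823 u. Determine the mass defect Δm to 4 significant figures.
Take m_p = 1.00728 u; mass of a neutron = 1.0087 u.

0.1935 u

Z = 11, so N = A − Z = 22 − 11 = 11.
Σm = 11·m_p + 11·m_n = 11.08008 + 11.0957 = 22.17578 u
Mass defect Δm = 22.17578 − 21.9823 = 0.19348 u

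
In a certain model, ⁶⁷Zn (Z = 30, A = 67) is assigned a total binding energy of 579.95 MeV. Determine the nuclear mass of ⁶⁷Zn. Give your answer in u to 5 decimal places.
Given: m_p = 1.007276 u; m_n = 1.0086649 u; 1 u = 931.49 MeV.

Mass defect = 579.95 MeV / (931.49 MeV/u) = 0.6226046 u
Constituent mass = 30(1.007276) + 37(1.0086649) = 67.5388813 u
Nuclear mass = 67.5388813 − 0.6226046 = 66.9162767 u ≈ 66.91628 u (to 5 decimal places)

66.91628 u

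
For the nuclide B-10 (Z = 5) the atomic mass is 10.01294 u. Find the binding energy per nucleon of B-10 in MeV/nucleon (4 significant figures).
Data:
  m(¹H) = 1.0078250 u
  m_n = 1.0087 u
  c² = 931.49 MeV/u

Σm = 5·m(¹H) + 5·m_n = 5.0391250 + 5.0435 = 10.0826250 u
Mass defect Δm = 10.0826250 − 10.01294 = 0.0696850 u
E_B = 0.0696850 × 931.49 = 64.9109 MeV
Dividing by A = 10 gives 6.491 MeV per nucleon.

6.491 MeV/nucleon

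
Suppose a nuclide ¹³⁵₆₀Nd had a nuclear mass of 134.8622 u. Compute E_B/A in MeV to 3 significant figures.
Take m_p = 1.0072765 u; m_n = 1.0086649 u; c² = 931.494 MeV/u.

8.45 MeV/nucleon

Σm = 60·m_p + 75·m_n = 60.4365900 + 75.6498675 = 136.0864575 u
Δm = 136.0864575 − 134.8622 = 1.2242575 u
Binding energy = Δm·c² = 1.2242575 × 931.494 MeV/u = 1140.39 MeV
Per nucleon: 1140.39 / 135 = 8.447 MeV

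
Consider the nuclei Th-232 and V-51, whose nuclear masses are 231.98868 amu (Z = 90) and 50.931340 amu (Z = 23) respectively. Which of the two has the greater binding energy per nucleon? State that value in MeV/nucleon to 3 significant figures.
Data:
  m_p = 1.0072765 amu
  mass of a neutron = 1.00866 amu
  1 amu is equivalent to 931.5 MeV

Th-232: Σm = 90(1.0072765) + 142(1.00866) = 233.8846050 amu; Δm = 1.8959250 amu; E_B = 1766.05 MeV; E_B/A = 7.612 MeV
V-51: Σm = 23(1.0072765) + 28(1.00866) = 51.4098395 amu; Δm = 0.4784995 amu; E_B = 445.72 MeV; E_B/A = 8.740 MeV
V-51 has the higher binding energy per nucleon, so it is the more tightly bound nucleus.

V-51; 8.74 MeV/nucleon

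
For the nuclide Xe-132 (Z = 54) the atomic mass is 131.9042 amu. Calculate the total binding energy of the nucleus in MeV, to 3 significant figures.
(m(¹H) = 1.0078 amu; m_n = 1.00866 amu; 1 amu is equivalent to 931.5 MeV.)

1110 MeV

Σm = 54·m(¹H) + 78·m_n = 54.4212 + 78.67548 = 133.09668 amu
The mass defect is 133.09668 − 131.9042 = 1.19248 amu.
Converting to energy: 1.19248 amu × 931.5 MeV/amu = 1110.80 MeV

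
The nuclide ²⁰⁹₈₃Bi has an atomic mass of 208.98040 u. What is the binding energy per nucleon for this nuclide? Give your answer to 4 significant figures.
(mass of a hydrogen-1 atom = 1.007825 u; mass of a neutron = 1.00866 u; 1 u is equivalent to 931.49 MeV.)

With 83 protons and 126 neutrons (A = 209):
Mass of separated nucleons = 83(1.007825) + 126(1.00866) = 83.649475 + 127.09116 = 210.740635 u
Δm = 210.740635 − 208.98040 = 1.760235 u
E_B = 1.760235 × 931.49 = 1639.64 MeV
Dividing by A = 209 gives 7.845 MeV per nucleon.

7.845 MeV/nucleon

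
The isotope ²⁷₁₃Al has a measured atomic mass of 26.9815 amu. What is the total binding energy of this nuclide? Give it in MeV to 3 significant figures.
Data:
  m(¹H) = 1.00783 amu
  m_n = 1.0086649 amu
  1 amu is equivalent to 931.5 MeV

225 MeV

Total constituent mass: 13 × 1.00783 + 14 × 1.0086649 = 27.2230986 amu
Δm = 27.2230986 − 26.9815 = 0.2415986 amu
Binding energy = Δm·c² = 0.2415986 × 931.5 MeV/amu = 225.049 MeV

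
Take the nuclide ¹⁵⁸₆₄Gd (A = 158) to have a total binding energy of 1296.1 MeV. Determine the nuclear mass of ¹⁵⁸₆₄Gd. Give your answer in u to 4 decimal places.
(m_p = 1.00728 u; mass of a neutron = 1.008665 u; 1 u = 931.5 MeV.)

Mass defect = 1296.1 MeV / (931.5 MeV/u) = 1.391412 u
Constituent mass = 64(1.00728) + 94(1.008665) = 159.280430 u
Nuclear mass = 159.280430 − 1.391412 = 157.889018 u ≈ 157.8890 u (to 4 decimal places)

157.8890 u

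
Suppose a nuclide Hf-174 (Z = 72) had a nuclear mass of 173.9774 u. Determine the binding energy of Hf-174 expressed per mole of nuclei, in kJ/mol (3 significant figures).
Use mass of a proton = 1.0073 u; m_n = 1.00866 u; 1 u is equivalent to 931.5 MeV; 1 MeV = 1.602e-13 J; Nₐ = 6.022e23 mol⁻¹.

Z = 72, so N = A − Z = 174 − 72 = 102.
Total constituent mass: 72 × 1.0073 + 102 × 1.00866 = 175.40892 u
Δm = 175.40892 − 173.9774 = 1.43152 u
Converting to energy: 1.43152 u × 931.5 MeV/u = 1333.46 MeV
Per nucleus in joules: 1333.46 MeV × 1.602e-13 J/MeV = 2.1362e-10 J
Per mole: 2.1362e-10 J × 6.022e23 mol⁻¹ = 1.2864e+14 J/mol

1.29e+11 kJ/mol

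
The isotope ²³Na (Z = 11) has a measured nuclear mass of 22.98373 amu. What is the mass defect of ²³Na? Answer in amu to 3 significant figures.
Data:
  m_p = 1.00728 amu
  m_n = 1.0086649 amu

With 11 protons and 12 neutrons (A = 23):
Σm = 11·m_p + 12·m_n = 11.08008 + 12.1039788 = 23.1840588 amu
Δm = 23.1840588 − 22.98373 = 0.2003288 amu

0.200 amu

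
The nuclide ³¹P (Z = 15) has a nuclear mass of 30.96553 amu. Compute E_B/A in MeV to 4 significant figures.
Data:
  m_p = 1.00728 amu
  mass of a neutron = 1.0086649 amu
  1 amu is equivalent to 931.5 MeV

8.483 MeV/nucleon

Mass of separated nucleons = 15(1.00728) + 16(1.0086649) = 15.10920 + 16.1386384 = 31.2478384 amu
Δm = 31.2478384 − 30.96553 = 0.2823084 amu
Binding energy = Δm·c² = 0.2823084 × 931.5 MeV/amu = 262.970 MeV
BE/A = 262.970 MeV / 31 = 8.483 MeV/nucleon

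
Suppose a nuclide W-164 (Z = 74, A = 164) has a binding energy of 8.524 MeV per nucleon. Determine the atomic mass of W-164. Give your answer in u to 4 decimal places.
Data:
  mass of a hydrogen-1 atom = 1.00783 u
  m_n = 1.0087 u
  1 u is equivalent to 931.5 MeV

Total binding energy = 164 × 8.524 = 1397.936 MeV
Mass defect = 1397.936 MeV / (931.5 MeV/u) = 1.500736 u
Constituent mass = 74(1.00783) + 90(1.0087) = 165.36242 u
Atomic mass = 165.36242 − 1.500736 = 163.861684 u ≈ 163.8617 u (to 4 decimal places)

163.8617 u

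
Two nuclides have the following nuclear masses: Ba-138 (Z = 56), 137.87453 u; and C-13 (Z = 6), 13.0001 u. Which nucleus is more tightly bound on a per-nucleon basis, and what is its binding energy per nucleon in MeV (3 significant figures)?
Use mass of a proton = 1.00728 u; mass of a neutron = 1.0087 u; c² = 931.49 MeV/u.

Ba-138; 8.41 MeV/nucleon

Ba-138: Σm = 56(1.00728) + 82(1.0087) = 139.12108 u; Δm = 1.24655 u; E_B = 1161.1 MeV; E_B/A = 8.414 MeV
C-13: Σm = 6(1.00728) + 7(1.0087) = 13.10458 u; Δm = 0.10448 u; E_B = 97.322 MeV; E_B/A = 7.486 MeV
Ba-138 has the higher binding energy per nucleon, so it is the more tightly bound nucleus.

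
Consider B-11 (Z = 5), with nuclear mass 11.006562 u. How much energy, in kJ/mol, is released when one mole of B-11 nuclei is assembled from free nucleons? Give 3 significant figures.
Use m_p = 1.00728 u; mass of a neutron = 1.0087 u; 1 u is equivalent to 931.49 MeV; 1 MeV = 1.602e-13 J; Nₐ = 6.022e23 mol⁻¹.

With 5 protons and 6 neutrons (A = 11):
Σm = 5·m_p + 6·m_n = 5.03640 + 6.0522 = 11.08860 u
Δm = 11.08860 − 11.006562 = 0.082038 u
E_B = 0.082038 × 931.49 = 76.4176 MeV
Per nucleus in joules: 76.4176 MeV × 1.602e-13 J/MeV = 1.2242e-11 J
Per mole: 1.2242e-11 J × 6.022e23 mol⁻¹ = 7.3721e+12 J/mol

7.37e+09 kJ/mol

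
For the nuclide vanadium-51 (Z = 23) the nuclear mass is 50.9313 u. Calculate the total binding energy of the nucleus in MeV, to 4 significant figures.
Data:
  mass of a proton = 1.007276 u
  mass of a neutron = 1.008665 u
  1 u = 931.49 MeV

445.9 MeV

With 23 protons and 28 neutrons (A = 51):
Total constituent mass: 23 × 1.007276 + 28 × 1.008665 = 51.409968 u
Δm = 51.409968 − 50.9313 = 0.478668 u
Converting to energy: 0.478668 u × 931.49 MeV/u = 445.874 MeV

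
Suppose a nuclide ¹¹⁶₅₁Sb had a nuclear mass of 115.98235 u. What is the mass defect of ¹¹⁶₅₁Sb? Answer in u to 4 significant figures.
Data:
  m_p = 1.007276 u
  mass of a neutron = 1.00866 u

0.9516 u

With 51 protons and 65 neutrons (A = 116):
Mass of separated nucleons = 51(1.007276) + 65(1.00866) = 51.371076 + 65.56290 = 116.933976 u
Mass defect Δm = 116.933976 − 115.98235 = 0.951626 u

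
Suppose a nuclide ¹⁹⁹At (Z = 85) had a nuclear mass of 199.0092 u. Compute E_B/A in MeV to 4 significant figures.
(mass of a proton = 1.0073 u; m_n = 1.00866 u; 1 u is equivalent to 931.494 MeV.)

7.483 MeV/nucleon

Σm = 85·m_p + 114·m_n = 85.6205 + 114.98724 = 200.60774 u
The mass defect is 200.60774 − 199.0092 = 1.59854 u.
E_B = 1.59854 × 931.494 = 1489.03 MeV
BE/A = 1489.03 MeV / 199 = 7.483 MeV/nucleon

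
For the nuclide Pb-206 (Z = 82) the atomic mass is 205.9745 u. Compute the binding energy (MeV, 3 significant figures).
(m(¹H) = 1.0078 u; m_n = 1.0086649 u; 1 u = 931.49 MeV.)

Σm = 82·m(¹H) + 124·m_n = 82.6396 + 125.0744476 = 207.7140476 u
Δm = 207.7140476 − 205.9745 = 1.7395476 u
E_B = 1.7395476 × 931.49 = 1620.37 MeV

1620 MeV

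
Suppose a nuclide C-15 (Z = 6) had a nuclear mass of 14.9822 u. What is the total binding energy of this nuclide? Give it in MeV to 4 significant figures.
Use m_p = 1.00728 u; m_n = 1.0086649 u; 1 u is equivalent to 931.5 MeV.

With 6 protons and 9 neutrons (A = 15):
Total constituent mass: 6 × 1.00728 + 9 × 1.0086649 = 15.1216641 u
Mass defect Δm = 15.1216641 − 14.9822 = 0.1394641 u
Converting to energy: 0.1394641 u × 931.5 MeV/u = 129.911 MeV

129.9 MeV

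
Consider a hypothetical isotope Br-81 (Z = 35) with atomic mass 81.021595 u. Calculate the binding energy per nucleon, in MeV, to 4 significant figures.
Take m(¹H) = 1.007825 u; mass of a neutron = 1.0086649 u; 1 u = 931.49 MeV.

7.485 MeV/nucleon

The nucleus contains 35 protons and 81 − 35 = 46 neutrons.
Mass of separated nucleons = 35(1.007825) + 46(1.0086649) = 35.273875 + 46.3985854 = 81.6724604 u
Mass defect Δm = 81.6724604 − 81.021595 = 0.6508654 u
E_B = 0.6508654 × 931.49 = 606.275 MeV
Per nucleon: 606.275 / 81 = 7.485 MeV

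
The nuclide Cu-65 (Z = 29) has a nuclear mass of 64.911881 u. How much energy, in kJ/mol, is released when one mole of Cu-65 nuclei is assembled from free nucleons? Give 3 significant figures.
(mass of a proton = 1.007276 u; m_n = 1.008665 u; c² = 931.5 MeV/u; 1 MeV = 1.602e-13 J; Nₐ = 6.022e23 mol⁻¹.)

Mass of separated nucleons = 29(1.007276) + 36(1.008665) = 29.211004 + 36.311940 = 65.522944 u
The mass defect is 65.522944 − 64.911881 = 0.611063 u.
E_B = 0.611063 × 931.5 = 569.205 MeV
Per nucleus in joules: 569.205 MeV × 1.602e-13 J/MeV = 9.1187e-11 J
Per mole: 9.1187e-11 J × 6.022e23 mol⁻¹ = 5.4913e+13 J/mol

5.49e+10 kJ/mol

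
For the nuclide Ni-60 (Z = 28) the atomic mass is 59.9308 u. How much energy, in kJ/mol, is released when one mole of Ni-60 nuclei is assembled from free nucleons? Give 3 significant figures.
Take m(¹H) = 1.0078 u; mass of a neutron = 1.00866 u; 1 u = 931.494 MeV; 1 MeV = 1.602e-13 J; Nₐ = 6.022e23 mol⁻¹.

5.07e+10 kJ/mol

With 28 protons and 32 neutrons (A = 60):
Total constituent mass: 28 × 1.0078 + 32 × 1.00866 = 60.49552 u
Δm = 60.49552 − 59.9308 = 0.56472 u
Converting to energy: 0.56472 u × 931.494 MeV/u = 526.033 MeV
Per nucleus in joules: 526.033 MeV × 1.602e-13 J/MeV = 8.4270e-11 J
Per mole: 8.4270e-11 J × 6.022e23 mol⁻¹ = 5.0747e+13 J/mol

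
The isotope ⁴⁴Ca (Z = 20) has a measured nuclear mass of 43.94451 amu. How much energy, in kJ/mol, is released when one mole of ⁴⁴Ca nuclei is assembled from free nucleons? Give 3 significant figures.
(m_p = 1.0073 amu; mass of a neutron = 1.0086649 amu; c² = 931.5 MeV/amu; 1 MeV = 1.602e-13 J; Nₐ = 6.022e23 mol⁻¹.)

3.68e+10 kJ/mol

Z = 20, so N = A − Z = 44 − 20 = 24.
Σm = 20·m_p + 24·m_n = 20.1460 + 24.2079576 = 44.3539576 amu
Δm = 44.3539576 − 43.94451 = 0.4094476 amu
E_B = 0.4094476 × 931.5 = 381.400 MeV
Per nucleus in joules: 381.400 MeV × 1.602e-13 J/MeV = 6.1100e-11 J
Per mole: 6.1100e-11 J × 6.022e23 mol⁻¹ = 3.6794e+13 J/mol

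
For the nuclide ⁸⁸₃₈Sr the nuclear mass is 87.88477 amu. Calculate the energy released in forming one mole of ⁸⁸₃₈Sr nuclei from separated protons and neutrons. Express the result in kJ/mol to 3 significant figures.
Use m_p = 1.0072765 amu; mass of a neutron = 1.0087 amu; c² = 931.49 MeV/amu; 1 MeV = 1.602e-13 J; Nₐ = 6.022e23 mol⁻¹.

Total constituent mass: 38 × 1.0072765 + 50 × 1.0087 = 88.7115070 amu
The mass defect is 88.7115070 − 87.88477 = 0.8267370 amu.
Converting to energy: 0.8267370 amu × 931.49 MeV/amu = 770.097 MeV
Per nucleus in joules: 770.097 MeV × 1.602e-13 J/MeV = 1.2337e-10 J
Per mole: 1.2337e-10 J × 6.022e23 mol⁻¹ = 7.4293e+13 J/mol

7.43e+10 kJ/mol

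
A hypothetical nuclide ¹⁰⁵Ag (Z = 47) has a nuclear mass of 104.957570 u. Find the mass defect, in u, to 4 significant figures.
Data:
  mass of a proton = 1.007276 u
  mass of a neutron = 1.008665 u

Σm = 47·m_p + 58·m_n = 47.341972 + 58.502570 = 105.844542 u
Mass defect Δm = 105.844542 − 104.957570 = 0.886972 u

0.8870 u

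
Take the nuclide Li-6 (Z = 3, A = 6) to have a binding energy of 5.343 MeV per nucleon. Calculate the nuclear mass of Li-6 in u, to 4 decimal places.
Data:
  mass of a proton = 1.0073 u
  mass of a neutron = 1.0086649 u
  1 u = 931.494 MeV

Total binding energy = 6 × 5.343 = 32.058 MeV
Mass defect = 32.058 MeV / (931.494 MeV/u) = 0.034416 u
Constituent mass = 3(1.0073) + 3(1.0086649) = 6.0478947 u
Nuclear mass = 6.0478947 − 0.034416 = 6.0134787 u ≈ 6.0135 u (to 4 decimal places)

6.0135 u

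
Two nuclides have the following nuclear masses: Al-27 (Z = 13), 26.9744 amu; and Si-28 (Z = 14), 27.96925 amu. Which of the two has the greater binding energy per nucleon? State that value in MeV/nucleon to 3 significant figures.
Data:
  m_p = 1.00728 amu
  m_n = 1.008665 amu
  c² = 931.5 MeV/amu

Si-28; 8.45 MeV/nucleon

Al-27: Σm = 13(1.00728) + 14(1.008665) = 27.215950 amu; Δm = 0.241550 amu; E_B = 225.00 MeV; E_B/A = 8.333 MeV
Si-28: Σm = 14(1.00728) + 14(1.008665) = 28.223230 amu; Δm = 0.253980 amu; E_B = 236.58 MeV; E_B/A = 8.449 MeV
Si-28 has the higher binding energy per nucleon, so it is the more tightly bound nucleus.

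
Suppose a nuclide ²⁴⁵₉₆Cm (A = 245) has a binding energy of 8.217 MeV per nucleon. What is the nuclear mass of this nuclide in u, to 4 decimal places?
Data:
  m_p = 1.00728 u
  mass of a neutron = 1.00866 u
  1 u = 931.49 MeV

Total binding energy = 245 × 8.217 = 2013.165 MeV
Mass defect = 2013.165 MeV / (931.49 MeV/u) = 2.161231 u
Constituent mass = 96(1.00728) + 149(1.00866) = 246.98922 u
Nuclear mass = 246.98922 − 2.161231 = 244.827989 u ≈ 244.8280 u (to 4 decimal places)

244.8280 u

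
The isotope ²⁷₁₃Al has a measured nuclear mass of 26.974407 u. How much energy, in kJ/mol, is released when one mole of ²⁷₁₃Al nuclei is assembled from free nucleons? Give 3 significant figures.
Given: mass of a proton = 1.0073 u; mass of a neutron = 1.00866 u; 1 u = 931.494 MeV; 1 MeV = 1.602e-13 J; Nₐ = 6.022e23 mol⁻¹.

Mass of separated nucleons = 13(1.0073) + 14(1.00866) = 13.0949 + 14.12124 = 27.21614 u
Δm = 27.21614 − 26.974407 = 0.241733 u
Converting to energy: 0.241733 u × 931.494 MeV/u = 225.173 MeV
Per nucleus in joules: 225.173 MeV × 1.602e-13 J/MeV = 3.6073e-11 J
Per mole: 3.6073e-11 J × 6.022e23 mol⁻¹ = 2.1723e+13 J/mol

2.17e+10 kJ/mol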